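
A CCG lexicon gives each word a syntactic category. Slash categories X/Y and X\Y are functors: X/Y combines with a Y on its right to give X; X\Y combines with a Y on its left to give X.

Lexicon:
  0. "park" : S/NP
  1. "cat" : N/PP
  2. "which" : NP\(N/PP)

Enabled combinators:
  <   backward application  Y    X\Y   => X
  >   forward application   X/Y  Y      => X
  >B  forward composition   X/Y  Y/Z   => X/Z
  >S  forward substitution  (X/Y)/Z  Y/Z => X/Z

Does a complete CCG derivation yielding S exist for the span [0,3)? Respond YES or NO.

[0,3] S   >
  [0,1] "park" : S/NP
  [1,3] NP   <
    [1,2] "cat" : N/PP
    [2,3] "which" : NP\(N/PP)

YES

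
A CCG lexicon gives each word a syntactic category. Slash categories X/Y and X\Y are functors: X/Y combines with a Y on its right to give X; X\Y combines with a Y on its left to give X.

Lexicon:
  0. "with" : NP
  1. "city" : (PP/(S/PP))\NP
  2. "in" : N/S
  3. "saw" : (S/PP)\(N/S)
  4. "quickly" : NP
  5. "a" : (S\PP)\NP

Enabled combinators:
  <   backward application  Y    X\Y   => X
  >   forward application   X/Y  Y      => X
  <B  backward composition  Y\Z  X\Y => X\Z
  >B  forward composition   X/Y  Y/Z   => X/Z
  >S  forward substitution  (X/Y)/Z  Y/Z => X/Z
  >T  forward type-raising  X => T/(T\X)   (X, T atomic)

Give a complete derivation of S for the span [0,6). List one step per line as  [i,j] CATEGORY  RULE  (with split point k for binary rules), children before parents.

[0,6] S   <
  [0,4] PP   >
    [0,2] PP/(S/PP)   <
      [0,1] "with" : NP
      [1,2] "city" : (PP/(S/PP))\NP
    [2,4] S/PP   <
      [2,3] "in" : N/S
      [3,4] "saw" : (S/PP)\(N/S)
  [4,6] S\PP   <
    [4,5] "quickly" : NP
    [5,6] "a" : (S\PP)\NP

[0,1] NP  lex  "with"
[1,2] (PP/(S/PP))\NP  lex  "city"
[0,2] PP/(S/PP)  <  k=1
[2,3] N/S  lex  "in"
[3,4] (S/PP)\(N/S)  lex  "saw"
[2,4] S/PP  <  k=3
[0,4] PP  >  k=2
[4,5] NP  lex  "quickly"
[5,6] (S\PP)\NP  lex  "a"
[4,6] S\PP  <  k=5
[0,6] S  <  k=4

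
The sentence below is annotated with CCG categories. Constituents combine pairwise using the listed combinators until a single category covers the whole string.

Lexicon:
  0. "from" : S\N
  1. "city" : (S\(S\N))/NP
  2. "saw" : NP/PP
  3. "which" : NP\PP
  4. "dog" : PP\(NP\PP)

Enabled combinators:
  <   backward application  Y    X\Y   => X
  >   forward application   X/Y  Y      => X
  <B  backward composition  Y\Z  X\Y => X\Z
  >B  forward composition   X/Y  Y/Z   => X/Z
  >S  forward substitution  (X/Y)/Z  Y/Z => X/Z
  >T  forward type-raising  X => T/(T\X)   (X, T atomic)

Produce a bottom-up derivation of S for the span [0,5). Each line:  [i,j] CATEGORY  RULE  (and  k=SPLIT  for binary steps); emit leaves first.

[0,1] S\N  lex  "from"
[1,2] (S\(S\N))/NP  lex  "city"
[2,3] NP/PP  lex  "saw"
[3,4] NP\PP  lex  "which"
[4,5] PP\(NP\PP)  lex  "dog"
[3,5] PP  <  k=4
[2,5] NP  >  k=3
[1,5] S\(S\N)  >  k=2
[0,5] S  <  k=1

[0,5] S   <
  [0,1] "from" : S\N
  [1,5] S\(S\N)   >
    [1,2] "city" : (S\(S\N))/NP
    [2,5] NP   >
      [2,3] "saw" : NP/PP
      [3,5] PP   <
        [3,4] "which" : NP\PP
        [4,5] "dog" : PP\(NP\PP)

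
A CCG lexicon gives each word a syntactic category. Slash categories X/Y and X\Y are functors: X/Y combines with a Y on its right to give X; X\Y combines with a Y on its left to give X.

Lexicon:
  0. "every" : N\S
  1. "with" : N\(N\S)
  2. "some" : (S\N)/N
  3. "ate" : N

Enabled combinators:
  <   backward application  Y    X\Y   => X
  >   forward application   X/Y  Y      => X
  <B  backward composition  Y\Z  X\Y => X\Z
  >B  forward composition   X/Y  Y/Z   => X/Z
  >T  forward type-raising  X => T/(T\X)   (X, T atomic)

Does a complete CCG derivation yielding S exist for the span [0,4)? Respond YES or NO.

[0,4] S   <
  [0,2] N   <
    [0,1] "every" : N\S
    [1,2] "with" : N\(N\S)
  [2,4] S\N   >
    [2,3] "some" : (S\N)/N
    [3,4] "ate" : N

YES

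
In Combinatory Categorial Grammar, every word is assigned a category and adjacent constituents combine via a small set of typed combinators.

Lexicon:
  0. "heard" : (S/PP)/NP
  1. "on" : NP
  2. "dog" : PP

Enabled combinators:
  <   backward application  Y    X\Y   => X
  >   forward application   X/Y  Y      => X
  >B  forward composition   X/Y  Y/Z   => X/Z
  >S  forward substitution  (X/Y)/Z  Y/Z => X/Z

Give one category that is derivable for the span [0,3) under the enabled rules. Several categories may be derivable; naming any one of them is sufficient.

S

[0,3] S   >
  [0,2] S/PP   >
    [0,1] "heard" : (S/PP)/NP
    [1,2] "on" : NP
  [2,3] "dog" : PP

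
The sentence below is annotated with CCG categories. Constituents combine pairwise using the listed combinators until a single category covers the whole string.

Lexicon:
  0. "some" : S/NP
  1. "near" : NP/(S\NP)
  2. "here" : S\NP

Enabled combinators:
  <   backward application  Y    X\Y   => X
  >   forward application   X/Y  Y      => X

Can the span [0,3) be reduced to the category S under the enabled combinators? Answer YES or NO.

[0,3] S   >
  [0,1] "some" : S/NP
  [1,3] NP   >
    [1,2] "near" : NP/(S\NP)
    [2,3] "here" : S\NP

YES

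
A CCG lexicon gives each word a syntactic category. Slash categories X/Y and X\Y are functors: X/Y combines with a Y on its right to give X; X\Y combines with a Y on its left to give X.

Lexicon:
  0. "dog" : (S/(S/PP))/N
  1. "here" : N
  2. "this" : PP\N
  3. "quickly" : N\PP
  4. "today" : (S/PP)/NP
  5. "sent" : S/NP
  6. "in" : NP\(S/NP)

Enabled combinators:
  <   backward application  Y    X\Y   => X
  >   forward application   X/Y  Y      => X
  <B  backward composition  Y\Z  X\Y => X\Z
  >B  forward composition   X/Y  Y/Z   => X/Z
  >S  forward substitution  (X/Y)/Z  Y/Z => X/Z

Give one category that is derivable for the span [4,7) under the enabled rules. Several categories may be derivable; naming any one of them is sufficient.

S/PP

[0,7] S   >
  [0,4] S/(S/PP)   >
    [0,1] "dog" : (S/(S/PP))/N
    [1,4] N   <
      [1,3] PP   <
        [1,2] "here" : N
        [2,3] "this" : PP\N
      [3,4] "quickly" : N\PP
  [4,7] S/PP   >
    [4,5] "today" : (S/PP)/NP
    [5,7] NP   <
      [5,6] "sent" : S/NP
      [6,7] "in" : NP\(S/NP)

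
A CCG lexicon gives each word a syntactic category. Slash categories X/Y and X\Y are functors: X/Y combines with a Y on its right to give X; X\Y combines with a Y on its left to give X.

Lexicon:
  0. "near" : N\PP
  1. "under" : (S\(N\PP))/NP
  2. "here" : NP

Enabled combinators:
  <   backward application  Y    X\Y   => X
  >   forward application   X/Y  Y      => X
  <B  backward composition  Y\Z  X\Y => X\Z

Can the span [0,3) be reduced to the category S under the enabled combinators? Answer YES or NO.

[0,3] S   <
  [0,1] "near" : N\PP
  [1,3] S\(N\PP)   >
    [1,2] "under" : (S\(N\PP))/NP
    [2,3] "here" : NP

YES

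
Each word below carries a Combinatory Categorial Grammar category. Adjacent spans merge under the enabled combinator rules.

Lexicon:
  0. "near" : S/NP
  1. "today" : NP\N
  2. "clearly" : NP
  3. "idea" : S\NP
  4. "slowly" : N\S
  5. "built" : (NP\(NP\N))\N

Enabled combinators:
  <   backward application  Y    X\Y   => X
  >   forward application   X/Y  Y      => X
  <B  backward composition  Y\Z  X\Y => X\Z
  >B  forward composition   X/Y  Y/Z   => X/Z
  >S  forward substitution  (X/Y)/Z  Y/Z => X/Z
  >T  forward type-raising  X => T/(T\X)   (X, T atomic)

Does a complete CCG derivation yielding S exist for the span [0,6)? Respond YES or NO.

YES

[0,6] S   >
  [0,1] "near" : S/NP
  [1,6] NP   <
    [1,2] "today" : NP\N
    [2,6] NP\(NP\N)   <
      [2,5] N   <
        [2,4] S   >
          [2,3] S/(S\NP)   >T
            [2,3] "clearly" : NP
          [3,4] "idea" : S\NP
        [4,5] "slowly" : N\S
      [5,6] "built" : (NP\(NP\N))\N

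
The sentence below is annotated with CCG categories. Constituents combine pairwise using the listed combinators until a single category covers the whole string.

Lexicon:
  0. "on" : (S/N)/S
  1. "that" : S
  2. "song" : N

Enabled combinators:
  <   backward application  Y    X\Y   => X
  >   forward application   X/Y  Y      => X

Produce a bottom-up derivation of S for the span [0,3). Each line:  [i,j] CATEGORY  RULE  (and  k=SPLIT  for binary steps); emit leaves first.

[0,3] S   >
  [0,2] S/N   >
    [0,1] "on" : (S/N)/S
    [1,2] "that" : S
  [2,3] "song" : N

[0,1] (S/N)/S  lex  "on"
[1,2] S  lex  "that"
[0,2] S/N  >  k=1
[2,3] N  lex  "song"
[0,3] S  >  k=2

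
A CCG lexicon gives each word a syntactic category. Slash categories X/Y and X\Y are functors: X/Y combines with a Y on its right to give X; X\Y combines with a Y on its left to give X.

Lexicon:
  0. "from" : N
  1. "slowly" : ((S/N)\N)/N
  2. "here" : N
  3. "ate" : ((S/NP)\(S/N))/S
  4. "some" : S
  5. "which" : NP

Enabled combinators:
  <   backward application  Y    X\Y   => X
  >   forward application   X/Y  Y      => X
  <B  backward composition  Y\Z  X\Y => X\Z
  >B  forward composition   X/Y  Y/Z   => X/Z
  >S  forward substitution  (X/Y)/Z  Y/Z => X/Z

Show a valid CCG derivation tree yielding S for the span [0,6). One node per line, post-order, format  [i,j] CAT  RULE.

[0,6] S   >
  [0,5] S/NP   <
    [0,3] S/N   <
      [0,1] "from" : N
      [1,3] (S/N)\N   >
        [1,2] "slowly" : ((S/N)\N)/N
        [2,3] "here" : N
    [3,5] (S/NP)\(S/N)   >
      [3,4] "ate" : ((S/NP)\(S/N))/S
      [4,5] "some" : S
  [5,6] "which" : NP

[0,1] N  lex  "from"
[1,2] ((S/N)\N)/N  lex  "slowly"
[2,3] N  lex  "here"
[1,3] (S/N)\N  >  k=2
[0,3] S/N  <  k=1
[3,4] ((S/NP)\(S/N))/S  lex  "ate"
[4,5] S  lex  "some"
[3,5] (S/NP)\(S/N)  >  k=4
[0,5] S/NP  <  k=3
[5,6] NP  lex  "which"
[0,6] S  >  k=5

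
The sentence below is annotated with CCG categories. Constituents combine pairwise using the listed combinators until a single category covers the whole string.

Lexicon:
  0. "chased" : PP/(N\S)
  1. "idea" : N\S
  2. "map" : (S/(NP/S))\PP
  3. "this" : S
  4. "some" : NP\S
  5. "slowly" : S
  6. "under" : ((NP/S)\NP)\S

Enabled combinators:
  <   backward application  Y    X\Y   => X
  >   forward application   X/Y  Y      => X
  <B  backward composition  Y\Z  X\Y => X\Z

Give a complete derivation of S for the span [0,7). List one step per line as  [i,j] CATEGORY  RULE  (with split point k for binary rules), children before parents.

[0,1] PP/(N\S)  lex  "chased"
[1,2] N\S  lex  "idea"
[0,2] PP  >  k=1
[2,3] (S/(NP/S))\PP  lex  "map"
[0,3] S/(NP/S)  <  k=2
[3,4] S  lex  "this"
[4,5] NP\S  lex  "some"
[3,5] NP  <  k=4
[5,6] S  lex  "slowly"
[6,7] ((NP/S)\NP)\S  lex  "under"
[5,7] (NP/S)\NP  <  k=6
[3,7] NP/S  <  k=5
[0,7] S  >  k=3

[0,7] S   >
  [0,3] S/(NP/S)   <
    [0,2] PP   >
      [0,1] "chased" : PP/(N\S)
      [1,2] "idea" : N\S
    [2,3] "map" : (S/(NP/S))\PP
  [3,7] NP/S   <
    [3,5] NP   <
      [3,4] "this" : S
      [4,5] "some" : NP\S
    [5,7] (NP/S)\NP   <
      [5,6] "slowly" : S
      [6,7] "under" : ((NP/S)\NP)\S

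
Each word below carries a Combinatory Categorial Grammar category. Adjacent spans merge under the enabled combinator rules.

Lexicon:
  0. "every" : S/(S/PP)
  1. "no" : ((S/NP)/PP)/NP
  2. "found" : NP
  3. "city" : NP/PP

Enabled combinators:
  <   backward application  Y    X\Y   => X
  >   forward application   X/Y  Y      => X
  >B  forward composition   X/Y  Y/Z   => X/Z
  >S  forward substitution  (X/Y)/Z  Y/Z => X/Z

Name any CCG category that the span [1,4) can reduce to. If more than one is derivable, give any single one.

S/PP

[0,4] S   >
  [0,1] "every" : S/(S/PP)
  [1,4] S/PP   >S
    [1,3] (S/NP)/PP   >
      [1,2] "no" : ((S/NP)/PP)/NP
      [2,3] "found" : NP
    [3,4] "city" : NP/PP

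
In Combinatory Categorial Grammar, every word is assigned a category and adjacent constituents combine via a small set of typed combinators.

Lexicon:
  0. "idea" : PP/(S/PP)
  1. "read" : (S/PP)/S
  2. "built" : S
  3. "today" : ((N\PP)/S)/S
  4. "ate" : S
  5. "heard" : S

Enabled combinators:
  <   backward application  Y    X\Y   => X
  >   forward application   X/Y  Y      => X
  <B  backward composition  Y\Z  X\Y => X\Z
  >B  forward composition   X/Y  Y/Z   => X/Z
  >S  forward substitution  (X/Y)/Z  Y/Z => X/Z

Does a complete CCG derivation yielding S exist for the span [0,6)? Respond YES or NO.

NO

PP/(S/PP) (S/PP)/S S ((N\PP)/S)/S S S
CKY chart[0,6] = {N}; S ∉ chart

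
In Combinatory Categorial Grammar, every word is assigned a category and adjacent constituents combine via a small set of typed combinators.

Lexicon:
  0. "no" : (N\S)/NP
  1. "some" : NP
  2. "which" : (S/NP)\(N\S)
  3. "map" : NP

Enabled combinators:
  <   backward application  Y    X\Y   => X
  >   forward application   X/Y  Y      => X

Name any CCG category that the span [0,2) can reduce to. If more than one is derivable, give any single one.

[0,4] S   >
  [0,3] S/NP   <
    [0,2] N\S   >
      [0,1] "no" : (N\S)/NP
      [1,2] "some" : NP
    [2,3] "which" : (S/NP)\(N\S)
  [3,4] "map" : NP

N\S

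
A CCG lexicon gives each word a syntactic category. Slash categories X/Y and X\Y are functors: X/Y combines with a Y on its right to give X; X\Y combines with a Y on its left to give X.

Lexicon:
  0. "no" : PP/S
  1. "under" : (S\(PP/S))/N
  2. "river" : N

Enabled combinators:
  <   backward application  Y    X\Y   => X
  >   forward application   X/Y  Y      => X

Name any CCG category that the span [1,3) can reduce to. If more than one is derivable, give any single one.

[0,3] S   <
  [0,1] "no" : PP/S
  [1,3] S\(PP/S)   >
    [1,2] "under" : (S\(PP/S))/N
    [2,3] "river" : N

S\(PP/S)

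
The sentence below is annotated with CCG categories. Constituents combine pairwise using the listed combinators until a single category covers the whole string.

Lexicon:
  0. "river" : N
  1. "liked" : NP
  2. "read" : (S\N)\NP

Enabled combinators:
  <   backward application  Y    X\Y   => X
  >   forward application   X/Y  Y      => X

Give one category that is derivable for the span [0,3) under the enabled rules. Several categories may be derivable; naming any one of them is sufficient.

S

[0,3] S   <
  [0,1] "river" : N
  [1,3] S\N   <
    [1,2] "liked" : NP
    [2,3] "read" : (S\N)\NP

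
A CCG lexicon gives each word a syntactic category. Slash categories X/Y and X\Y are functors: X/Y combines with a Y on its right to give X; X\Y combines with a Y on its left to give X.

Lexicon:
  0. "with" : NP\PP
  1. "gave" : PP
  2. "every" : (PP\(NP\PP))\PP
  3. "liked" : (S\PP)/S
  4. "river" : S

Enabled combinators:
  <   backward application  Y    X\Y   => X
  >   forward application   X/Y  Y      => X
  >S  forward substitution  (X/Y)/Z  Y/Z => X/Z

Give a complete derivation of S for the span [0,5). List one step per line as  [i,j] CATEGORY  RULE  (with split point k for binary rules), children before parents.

[0,5] S   <
  [0,3] PP   <
    [0,1] "with" : NP\PP
    [1,3] PP\(NP\PP)   <
      [1,2] "gave" : PP
      [2,3] "every" : (PP\(NP\PP))\PP
  [3,5] S\PP   >
    [3,4] "liked" : (S\PP)/S
    [4,5] "river" : S

[0,1] NP\PP  lex  "with"
[1,2] PP  lex  "gave"
[2,3] (PP\(NP\PP))\PP  lex  "every"
[1,3] PP\(NP\PP)  <  k=2
[0,3] PP  <  k=1
[3,4] (S\PP)/S  lex  "liked"
[4,5] S  lex  "river"
[3,5] S\PP  >  k=4
[0,5] S  <  k=3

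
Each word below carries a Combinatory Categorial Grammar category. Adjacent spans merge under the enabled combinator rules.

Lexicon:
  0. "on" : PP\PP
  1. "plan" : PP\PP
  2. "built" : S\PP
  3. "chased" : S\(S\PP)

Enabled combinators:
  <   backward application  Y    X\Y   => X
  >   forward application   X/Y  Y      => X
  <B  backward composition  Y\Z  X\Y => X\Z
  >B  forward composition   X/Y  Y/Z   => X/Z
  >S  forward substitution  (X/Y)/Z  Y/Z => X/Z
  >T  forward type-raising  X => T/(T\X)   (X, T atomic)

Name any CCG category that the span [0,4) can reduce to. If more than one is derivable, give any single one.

S

[0,4] S   <
  [0,3] S\PP   <B
    [0,1] "on" : PP\PP
    [1,3] S\PP   <B
      [1,2] "plan" : PP\PP
      [2,3] "built" : S\PP
  [3,4] "chased" : S\(S\PP)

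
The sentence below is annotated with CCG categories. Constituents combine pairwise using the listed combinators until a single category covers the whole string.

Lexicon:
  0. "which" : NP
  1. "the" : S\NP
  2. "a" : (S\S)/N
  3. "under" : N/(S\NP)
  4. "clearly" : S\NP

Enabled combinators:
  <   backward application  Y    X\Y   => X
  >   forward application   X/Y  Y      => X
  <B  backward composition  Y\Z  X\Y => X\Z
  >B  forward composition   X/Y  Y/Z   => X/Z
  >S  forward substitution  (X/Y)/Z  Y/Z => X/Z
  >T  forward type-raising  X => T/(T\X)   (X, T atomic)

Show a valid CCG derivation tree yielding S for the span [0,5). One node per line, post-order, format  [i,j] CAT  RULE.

[0,1] NP  lex  "which"
[0,1] S/(S\NP)  >T
[1,2] S\NP  lex  "the"
[2,3] (S\S)/N  lex  "a"
[3,4] N/(S\NP)  lex  "under"
[4,5] S\NP  lex  "clearly"
[3,5] N  >  k=4
[2,5] S\S  >  k=3
[1,5] S\NP  <B  k=2
[0,5] S  >  k=1

[0,5] S   >
  [0,1] S/(S\NP)   >T
    [0,1] "which" : NP
  [1,5] S\NP   <B
    [1,2] "the" : S\NP
    [2,5] S\S   >
      [2,3] "a" : (S\S)/N
      [3,5] N   >
        [3,4] "under" : N/(S\NP)
        [4,5] "clearly" : S\NP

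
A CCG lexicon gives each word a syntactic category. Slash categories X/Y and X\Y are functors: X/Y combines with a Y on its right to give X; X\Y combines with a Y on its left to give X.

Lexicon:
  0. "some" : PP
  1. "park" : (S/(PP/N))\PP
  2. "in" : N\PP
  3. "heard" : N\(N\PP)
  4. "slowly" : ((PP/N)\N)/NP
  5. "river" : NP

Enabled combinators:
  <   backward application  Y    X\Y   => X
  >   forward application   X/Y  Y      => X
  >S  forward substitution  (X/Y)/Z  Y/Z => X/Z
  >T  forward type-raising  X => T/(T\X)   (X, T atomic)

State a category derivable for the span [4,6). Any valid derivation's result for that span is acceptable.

(PP/N)\N

[0,6] S   >
  [0,2] S/(PP/N)   <
    [0,1] "some" : PP
    [1,2] "park" : (S/(PP/N))\PP
  [2,6] PP/N   <
    [2,4] N   <
      [2,3] "in" : N\PP
      [3,4] "heard" : N\(N\PP)
    [4,6] (PP/N)\N   >
      [4,5] "slowly" : ((PP/N)\N)/NP
      [5,6] "river" : NP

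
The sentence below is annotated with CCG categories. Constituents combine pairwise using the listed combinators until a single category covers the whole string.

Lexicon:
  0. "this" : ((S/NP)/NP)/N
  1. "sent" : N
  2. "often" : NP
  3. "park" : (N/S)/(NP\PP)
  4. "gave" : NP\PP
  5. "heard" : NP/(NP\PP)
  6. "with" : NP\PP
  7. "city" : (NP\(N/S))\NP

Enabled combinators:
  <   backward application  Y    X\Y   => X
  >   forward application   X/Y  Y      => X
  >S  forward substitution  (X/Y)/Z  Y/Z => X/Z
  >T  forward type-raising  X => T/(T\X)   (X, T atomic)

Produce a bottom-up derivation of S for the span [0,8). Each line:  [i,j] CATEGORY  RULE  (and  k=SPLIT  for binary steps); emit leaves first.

[0,1] ((S/NP)/NP)/N  lex  "this"
[1,2] N  lex  "sent"
[0,2] (S/NP)/NP  >  k=1
[2,3] NP  lex  "often"
[0,3] S/NP  >  k=2
[3,4] (N/S)/(NP\PP)  lex  "park"
[4,5] NP\PP  lex  "gave"
[3,5] N/S  >  k=4
[5,6] NP/(NP\PP)  lex  "heard"
[6,7] NP\PP  lex  "with"
[5,7] NP  >  k=6
[7,8] (NP\(N/S))\NP  lex  "city"
[5,8] NP\(N/S)  <  k=7
[3,8] NP  <  k=5
[0,8] S  >  k=3

[0,8] S   >
  [0,3] S/NP   >
    [0,2] (S/NP)/NP   >
      [0,1] "this" : ((S/NP)/NP)/N
      [1,2] "sent" : N
    [2,3] "often" : NP
  [3,8] NP   <
    [3,5] N/S   >
      [3,4] "park" : (N/S)/(NP\PP)
      [4,5] "gave" : NP\PP
    [5,8] NP\(N/S)   <
      [5,7] NP   >
        [5,6] "heard" : NP/(NP\PP)
        [6,7] "with" : NP\PP
      [7,8] "city" : (NP\(N/S))\NP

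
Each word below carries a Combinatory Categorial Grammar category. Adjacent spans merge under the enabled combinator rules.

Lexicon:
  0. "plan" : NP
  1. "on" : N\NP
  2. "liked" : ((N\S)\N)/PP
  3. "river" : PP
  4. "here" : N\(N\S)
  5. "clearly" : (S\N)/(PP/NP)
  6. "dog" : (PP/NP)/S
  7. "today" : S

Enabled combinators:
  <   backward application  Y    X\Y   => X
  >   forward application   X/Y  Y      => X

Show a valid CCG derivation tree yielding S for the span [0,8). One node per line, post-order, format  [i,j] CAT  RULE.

[0,1] NP  lex  "plan"
[1,2] N\NP  lex  "on"
[0,2] N  <  k=1
[2,3] ((N\S)\N)/PP  lex  "liked"
[3,4] PP  lex  "river"
[2,4] (N\S)\N  >  k=3
[0,4] N\S  <  k=2
[4,5] N\(N\S)  lex  "here"
[0,5] N  <  k=4
[5,6] (S\N)/(PP/NP)  lex  "clearly"
[6,7] (PP/NP)/S  lex  "dog"
[7,8] S  lex  "today"
[6,8] PP/NP  >  k=7
[5,8] S\N  >  k=6
[0,8] S  <  k=5

[0,8] S   <
  [0,5] N   <
    [0,4] N\S   <
      [0,2] N   <
        [0,1] "plan" : NP
        [1,2] "on" : N\NP
      [2,4] (N\S)\N   >
        [2,3] "liked" : ((N\S)\N)/PP
        [3,4] "river" : PP
    [4,5] "here" : N\(N\S)
  [5,8] S\N   >
    [5,6] "clearly" : (S\N)/(PP/NP)
    [6,8] PP/NP   >
      [6,7] "dog" : (PP/NP)/S
      [7,8] "today" : S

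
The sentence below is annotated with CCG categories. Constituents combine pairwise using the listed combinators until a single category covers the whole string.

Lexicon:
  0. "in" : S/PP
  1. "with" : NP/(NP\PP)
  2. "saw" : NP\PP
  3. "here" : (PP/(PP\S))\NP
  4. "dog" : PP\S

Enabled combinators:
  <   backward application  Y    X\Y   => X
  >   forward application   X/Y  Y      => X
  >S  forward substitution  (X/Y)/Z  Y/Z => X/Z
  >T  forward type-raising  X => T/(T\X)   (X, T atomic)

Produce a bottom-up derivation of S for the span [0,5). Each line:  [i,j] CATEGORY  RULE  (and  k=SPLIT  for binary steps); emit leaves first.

[0,1] S/PP  lex  "in"
[1,2] NP/(NP\PP)  lex  "with"
[2,3] NP\PP  lex  "saw"
[1,3] NP  >  k=2
[3,4] (PP/(PP\S))\NP  lex  "here"
[1,4] PP/(PP\S)  <  k=3
[4,5] PP\S  lex  "dog"
[1,5] PP  >  k=4
[0,5] S  >  k=1

[0,5] S   >
  [0,1] "in" : S/PP
  [1,5] PP   >
    [1,4] PP/(PP\S)   <
      [1,3] NP   >
        [1,2] "with" : NP/(NP\PP)
        [2,3] "saw" : NP\PP
      [3,4] "here" : (PP/(PP\S))\NP
    [4,5] "dog" : PP\S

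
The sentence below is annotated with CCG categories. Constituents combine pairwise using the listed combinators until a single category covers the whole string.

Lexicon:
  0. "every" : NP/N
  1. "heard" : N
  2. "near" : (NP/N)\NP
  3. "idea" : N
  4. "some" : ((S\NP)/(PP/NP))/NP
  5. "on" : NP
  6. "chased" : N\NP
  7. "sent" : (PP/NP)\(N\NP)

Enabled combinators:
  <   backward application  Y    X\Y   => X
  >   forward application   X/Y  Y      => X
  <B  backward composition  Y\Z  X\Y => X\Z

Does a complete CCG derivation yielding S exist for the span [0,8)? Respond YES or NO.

[0,8] S   <
  [0,4] NP   >
    [0,3] NP/N   <
      [0,2] NP   >
        [0,1] "every" : NP/N
        [1,2] "heard" : N
      [2,3] "near" : (NP/N)\NP
    [3,4] "idea" : N
  [4,8] S\NP   >
    [4,6] (S\NP)/(PP/NP)   >
      [4,5] "some" : ((S\NP)/(PP/NP))/NP
      [5,6] "on" : NP
    [6,8] PP/NP   <
      [6,7] "chased" : N\NP
      [7,8] "sent" : (PP/NP)\(N\NP)

YES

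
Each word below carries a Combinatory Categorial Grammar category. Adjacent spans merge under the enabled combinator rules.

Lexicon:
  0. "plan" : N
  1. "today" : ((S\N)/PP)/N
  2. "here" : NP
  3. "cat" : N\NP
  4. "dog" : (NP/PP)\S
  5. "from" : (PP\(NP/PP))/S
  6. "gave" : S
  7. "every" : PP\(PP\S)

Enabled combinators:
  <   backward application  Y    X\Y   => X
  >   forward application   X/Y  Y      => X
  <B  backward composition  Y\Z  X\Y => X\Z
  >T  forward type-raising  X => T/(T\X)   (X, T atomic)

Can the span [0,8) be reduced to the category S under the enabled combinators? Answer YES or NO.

YES

[0,8] S   >
  [0,1] S/(S\N)   >T
    [0,1] "plan" : N
  [1,8] S\N   >
    [1,4] (S\N)/PP   >
      [1,2] "today" : ((S\N)/PP)/N
      [2,4] N   <
        [2,3] "here" : NP
        [3,4] "cat" : N\NP
    [4,8] PP   <
      [4,7] PP\S   <B
        [4,5] "dog" : (NP/PP)\S
        [5,7] PP\(NP/PP)   >
          [5,6] "from" : (PP\(NP/PP))/S
          [6,7] "gave" : S
      [7,8] "every" : PP\(PP\S)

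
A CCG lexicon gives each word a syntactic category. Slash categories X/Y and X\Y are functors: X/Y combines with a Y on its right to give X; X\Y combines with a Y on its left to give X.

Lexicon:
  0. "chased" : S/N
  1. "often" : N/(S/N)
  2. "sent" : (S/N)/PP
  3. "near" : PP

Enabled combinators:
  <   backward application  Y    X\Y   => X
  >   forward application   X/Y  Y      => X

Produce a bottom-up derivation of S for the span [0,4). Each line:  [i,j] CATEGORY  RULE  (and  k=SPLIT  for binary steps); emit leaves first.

[0,1] S/N  lex  "chased"
[1,2] N/(S/N)  lex  "often"
[2,3] (S/N)/PP  lex  "sent"
[3,4] PP  lex  "near"
[2,4] S/N  >  k=3
[1,4] N  >  k=2
[0,4] S  >  k=1

[0,4] S   >
  [0,1] "chased" : S/N
  [1,4] N   >
    [1,2] "often" : N/(S/N)
    [2,4] S/N   >
      [2,3] "sent" : (S/N)/PP
      [3,4] "near" : PP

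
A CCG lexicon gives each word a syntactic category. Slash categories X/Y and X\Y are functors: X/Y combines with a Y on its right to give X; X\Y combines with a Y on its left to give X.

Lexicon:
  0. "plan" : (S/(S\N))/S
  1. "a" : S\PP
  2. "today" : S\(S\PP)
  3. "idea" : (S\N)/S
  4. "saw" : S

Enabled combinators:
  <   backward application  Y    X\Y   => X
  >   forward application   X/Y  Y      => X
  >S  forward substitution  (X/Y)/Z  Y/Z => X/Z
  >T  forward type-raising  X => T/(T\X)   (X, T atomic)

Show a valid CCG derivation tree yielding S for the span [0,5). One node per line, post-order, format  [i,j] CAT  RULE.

[0,1] (S/(S\N))/S  lex  "plan"
[1,2] S\PP  lex  "a"
[2,3] S\(S\PP)  lex  "today"
[1,3] S  <  k=2
[0,3] S/(S\N)  >  k=1
[3,4] (S\N)/S  lex  "idea"
[4,5] S  lex  "saw"
[3,5] S\N  >  k=4
[0,5] S  >  k=3

[0,5] S   >
  [0,3] S/(S\N)   >
    [0,1] "plan" : (S/(S\N))/S
    [1,3] S   <
      [1,2] "a" : S\PP
      [2,3] "today" : S\(S\PP)
  [3,5] S\N   >
    [3,4] "idea" : (S\N)/S
    [4,5] "saw" : S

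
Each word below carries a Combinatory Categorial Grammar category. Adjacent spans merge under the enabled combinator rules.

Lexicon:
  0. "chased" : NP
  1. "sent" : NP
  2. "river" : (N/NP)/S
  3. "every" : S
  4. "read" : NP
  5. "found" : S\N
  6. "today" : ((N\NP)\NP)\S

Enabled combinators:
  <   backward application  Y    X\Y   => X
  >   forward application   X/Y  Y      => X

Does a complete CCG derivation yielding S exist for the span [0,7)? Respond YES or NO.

NP NP (N/NP)/S S NP S\N ((N\NP)\NP)\S
CKY chart[0,7] = {N}; S ∉ chart

NO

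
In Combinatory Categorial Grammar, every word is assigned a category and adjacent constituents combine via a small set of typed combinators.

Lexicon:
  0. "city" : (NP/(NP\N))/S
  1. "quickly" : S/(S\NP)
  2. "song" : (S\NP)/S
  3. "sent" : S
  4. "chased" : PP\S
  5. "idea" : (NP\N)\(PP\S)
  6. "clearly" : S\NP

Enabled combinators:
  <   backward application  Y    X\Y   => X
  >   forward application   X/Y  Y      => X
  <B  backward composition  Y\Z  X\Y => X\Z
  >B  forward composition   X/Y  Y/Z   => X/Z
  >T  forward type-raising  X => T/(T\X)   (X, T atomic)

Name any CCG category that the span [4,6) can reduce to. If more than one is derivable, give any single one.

NP\N

[0,7] S   <
  [0,6] NP   >
    [0,4] NP/(NP\N)   >
      [0,1] "city" : (NP/(NP\N))/S
      [1,4] S   >
        [1,2] "quickly" : S/(S\NP)
        [2,4] S\NP   >
          [2,3] "song" : (S\NP)/S
          [3,4] "sent" : S
    [4,6] NP\N   <
      [4,5] "chased" : PP\S
      [5,6] "idea" : (NP\N)\(PP\S)
  [6,7] "clearly" : S\NP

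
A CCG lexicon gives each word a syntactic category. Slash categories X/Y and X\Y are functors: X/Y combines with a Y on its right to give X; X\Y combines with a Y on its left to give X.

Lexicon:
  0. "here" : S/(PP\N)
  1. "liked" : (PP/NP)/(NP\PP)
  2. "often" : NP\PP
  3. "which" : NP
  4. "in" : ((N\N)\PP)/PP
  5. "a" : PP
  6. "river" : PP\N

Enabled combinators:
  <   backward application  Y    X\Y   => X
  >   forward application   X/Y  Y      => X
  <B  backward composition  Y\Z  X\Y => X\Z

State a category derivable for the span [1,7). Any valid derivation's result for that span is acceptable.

[0,7] S   >
  [0,1] "here" : S/(PP\N)
  [1,7] PP\N   <B
    [1,6] N\N   <
      [1,4] PP   >
        [1,3] PP/NP   >
          [1,2] "liked" : (PP/NP)/(NP\PP)
          [2,3] "often" : NP\PP
        [3,4] "which" : NP
      [4,6] (N\N)\PP   >
        [4,5] "in" : ((N\N)\PP)/PP
        [5,6] "a" : PP
    [6,7] "river" : PP\N

PP\N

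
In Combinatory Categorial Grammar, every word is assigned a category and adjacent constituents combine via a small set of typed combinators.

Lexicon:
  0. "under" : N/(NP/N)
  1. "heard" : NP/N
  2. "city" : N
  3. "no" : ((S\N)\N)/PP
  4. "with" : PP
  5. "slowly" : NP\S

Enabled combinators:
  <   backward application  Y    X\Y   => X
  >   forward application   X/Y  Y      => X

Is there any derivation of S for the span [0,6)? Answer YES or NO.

N/(NP/N) NP/N N ((S\N)\N)/PP PP NP\S
CKY chart[0,6] = {NP}; S ∉ chart

NO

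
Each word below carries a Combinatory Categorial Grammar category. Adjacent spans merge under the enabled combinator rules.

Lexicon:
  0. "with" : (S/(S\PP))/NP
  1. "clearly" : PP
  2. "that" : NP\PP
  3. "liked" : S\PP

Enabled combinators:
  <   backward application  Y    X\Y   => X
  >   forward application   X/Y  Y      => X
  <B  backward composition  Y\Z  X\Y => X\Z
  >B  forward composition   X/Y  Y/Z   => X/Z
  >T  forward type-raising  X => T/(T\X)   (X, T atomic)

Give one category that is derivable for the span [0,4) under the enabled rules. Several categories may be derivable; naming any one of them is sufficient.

S

[0,4] S   >
  [0,3] S/(S\PP)   >
    [0,1] "with" : (S/(S\PP))/NP
    [1,3] NP   <
      [1,2] "clearly" : PP
      [2,3] "that" : NP\PP
  [3,4] "liked" : S\PP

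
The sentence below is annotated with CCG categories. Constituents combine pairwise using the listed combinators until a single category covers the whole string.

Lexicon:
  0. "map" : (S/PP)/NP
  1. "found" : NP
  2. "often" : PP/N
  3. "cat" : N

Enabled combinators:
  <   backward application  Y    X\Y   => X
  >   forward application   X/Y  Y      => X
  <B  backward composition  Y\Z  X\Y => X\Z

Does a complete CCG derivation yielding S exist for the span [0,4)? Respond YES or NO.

YES

[0,4] S   >
  [0,2] S/PP   >
    [0,1] "map" : (S/PP)/NP
    [1,2] "found" : NP
  [2,4] PP   >
    [2,3] "often" : PP/N
    [3,4] "cat" : N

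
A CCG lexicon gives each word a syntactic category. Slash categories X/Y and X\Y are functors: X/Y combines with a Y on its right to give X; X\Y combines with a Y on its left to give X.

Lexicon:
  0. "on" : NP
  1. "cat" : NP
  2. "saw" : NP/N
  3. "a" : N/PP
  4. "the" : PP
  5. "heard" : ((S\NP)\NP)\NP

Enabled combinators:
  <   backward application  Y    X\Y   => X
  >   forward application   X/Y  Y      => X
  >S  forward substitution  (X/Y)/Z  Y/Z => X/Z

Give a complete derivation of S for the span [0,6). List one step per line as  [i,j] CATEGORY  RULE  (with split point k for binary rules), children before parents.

[0,1] NP  lex  "on"
[1,2] NP  lex  "cat"
[2,3] NP/N  lex  "saw"
[3,4] N/PP  lex  "a"
[4,5] PP  lex  "the"
[3,5] N  >  k=4
[2,5] NP  >  k=3
[5,6] ((S\NP)\NP)\NP  lex  "heard"
[2,6] (S\NP)\NP  <  k=5
[1,6] S\NP  <  k=2
[0,6] S  <  k=1

[0,6] S   <
  [0,1] "on" : NP
  [1,6] S\NP   <
    [1,2] "cat" : NP
    [2,6] (S\NP)\NP   <
      [2,5] NP   >
        [2,3] "saw" : NP/N
        [3,5] N   >
          [3,4] "a" : N/PP
          [4,5] "the" : PP
      [5,6] "heard" : ((S\NP)\NP)\NP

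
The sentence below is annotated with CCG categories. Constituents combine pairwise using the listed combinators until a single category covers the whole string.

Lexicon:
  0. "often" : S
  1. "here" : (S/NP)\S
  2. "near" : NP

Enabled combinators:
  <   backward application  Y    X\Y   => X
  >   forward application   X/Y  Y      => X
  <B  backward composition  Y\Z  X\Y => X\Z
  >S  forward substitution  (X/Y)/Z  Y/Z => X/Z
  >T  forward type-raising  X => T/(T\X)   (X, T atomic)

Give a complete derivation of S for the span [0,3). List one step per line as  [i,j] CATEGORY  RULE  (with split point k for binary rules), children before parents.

[0,3] S   >
  [0,2] S/NP   <
    [0,1] "often" : S
    [1,2] "here" : (S/NP)\S
  [2,3] "near" : NP

[0,1] S  lex  "often"
[1,2] (S/NP)\S  lex  "here"
[0,2] S/NP  <  k=1
[2,3] NP  lex  "near"
[0,3] S  >  k=2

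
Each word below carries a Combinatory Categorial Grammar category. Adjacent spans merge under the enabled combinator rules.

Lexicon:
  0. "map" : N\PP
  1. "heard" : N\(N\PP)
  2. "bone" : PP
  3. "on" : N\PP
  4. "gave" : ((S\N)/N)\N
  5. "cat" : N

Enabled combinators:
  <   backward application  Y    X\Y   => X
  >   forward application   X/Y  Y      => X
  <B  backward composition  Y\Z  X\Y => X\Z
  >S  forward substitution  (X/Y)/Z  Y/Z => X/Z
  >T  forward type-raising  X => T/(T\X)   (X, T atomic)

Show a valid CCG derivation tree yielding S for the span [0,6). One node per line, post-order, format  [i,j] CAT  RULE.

[0,1] N\PP  lex  "map"
[1,2] N\(N\PP)  lex  "heard"
[0,2] N  <  k=1
[2,3] PP  lex  "bone"
[2,3] N/(N\PP)  >T
[3,4] N\PP  lex  "on"
[2,4] N  >  k=3
[4,5] ((S\N)/N)\N  lex  "gave"
[2,5] (S\N)/N  <  k=4
[5,6] N  lex  "cat"
[2,6] S\N  >  k=5
[0,6] S  <  k=2

[0,6] S   <
  [0,2] N   <
    [0,1] "map" : N\PP
    [1,2] "heard" : N\(N\PP)
  [2,6] S\N   >
    [2,5] (S\N)/N   <
      [2,4] N   >
        [2,3] N/(N\PP)   >T
          [2,3] "bone" : PP
        [3,4] "on" : N\PP
      [4,5] "gave" : ((S\N)/N)\N
    [5,6] "cat" : N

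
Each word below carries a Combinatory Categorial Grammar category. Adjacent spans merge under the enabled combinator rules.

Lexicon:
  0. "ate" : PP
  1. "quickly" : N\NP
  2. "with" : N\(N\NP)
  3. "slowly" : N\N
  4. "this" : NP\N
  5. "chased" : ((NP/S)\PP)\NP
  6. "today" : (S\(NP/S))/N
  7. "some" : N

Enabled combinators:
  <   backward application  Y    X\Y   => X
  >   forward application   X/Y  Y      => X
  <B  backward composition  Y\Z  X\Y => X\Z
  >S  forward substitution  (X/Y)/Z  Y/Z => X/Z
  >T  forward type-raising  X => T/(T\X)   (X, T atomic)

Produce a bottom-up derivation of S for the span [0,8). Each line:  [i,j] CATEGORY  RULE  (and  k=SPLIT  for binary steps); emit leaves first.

[0,1] PP  lex  "ate"
[0,1] S/(S\PP)  >T
[1,2] N\NP  lex  "quickly"
[2,3] N\(N\NP)  lex  "with"
[1,3] N  <  k=2
[3,4] N\N  lex  "slowly"
[4,5] NP\N  lex  "this"
[3,5] NP\N  <B  k=4
[1,5] NP  <  k=3
[5,6] ((NP/S)\PP)\NP  lex  "chased"
[1,6] (NP/S)\PP  <  k=5
[6,7] (S\(NP/S))/N  lex  "today"
[7,8] N  lex  "some"
[6,8] S\(NP/S)  >  k=7
[1,8] S\PP  <B  k=6
[0,8] S  >  k=1

[0,8] S   >
  [0,1] S/(S\PP)   >T
    [0,1] "ate" : PP
  [1,8] S\PP   <B
    [1,6] (NP/S)\PP   <
      [1,5] NP   <
        [1,3] N   <
          [1,2] "quickly" : N\NP
          [2,3] "with" : N\(N\NP)
        [3,5] NP\N   <B
          [3,4] "slowly" : N\N
          [4,5] "this" : NP\N
      [5,6] "chased" : ((NP/S)\PP)\NP
    [6,8] S\(NP/S)   >
      [6,7] "today" : (S\(NP/S))/N
      [7,8] "some" : N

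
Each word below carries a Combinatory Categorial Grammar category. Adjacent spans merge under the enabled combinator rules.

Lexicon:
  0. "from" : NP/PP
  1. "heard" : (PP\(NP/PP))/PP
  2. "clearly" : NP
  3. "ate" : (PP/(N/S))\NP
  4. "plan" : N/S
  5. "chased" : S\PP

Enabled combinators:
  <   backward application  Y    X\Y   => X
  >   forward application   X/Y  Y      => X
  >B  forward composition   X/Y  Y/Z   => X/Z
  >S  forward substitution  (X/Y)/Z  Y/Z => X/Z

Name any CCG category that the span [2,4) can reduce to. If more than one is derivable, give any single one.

[0,6] S   <
  [0,5] PP   <
    [0,1] "from" : NP/PP
    [1,5] PP\(NP/PP)   >
      [1,2] "heard" : (PP\(NP/PP))/PP
      [2,5] PP   >
        [2,4] PP/(N/S)   <
          [2,3] "clearly" : NP
          [3,4] "ate" : (PP/(N/S))\NP
        [4,5] "plan" : N/S
  [5,6] "chased" : S\PP

PP/(N/S)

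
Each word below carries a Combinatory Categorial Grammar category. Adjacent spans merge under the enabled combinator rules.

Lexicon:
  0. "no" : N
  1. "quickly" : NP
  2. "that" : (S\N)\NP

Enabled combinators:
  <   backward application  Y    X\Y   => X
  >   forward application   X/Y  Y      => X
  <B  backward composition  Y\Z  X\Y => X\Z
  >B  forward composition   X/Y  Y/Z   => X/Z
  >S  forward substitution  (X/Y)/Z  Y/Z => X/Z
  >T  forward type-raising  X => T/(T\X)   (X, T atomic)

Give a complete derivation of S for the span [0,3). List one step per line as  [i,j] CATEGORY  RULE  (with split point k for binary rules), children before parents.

[0,3] S   <
  [0,1] "no" : N
  [1,3] S\N   <
    [1,2] "quickly" : NP
    [2,3] "that" : (S\N)\NP

[0,1] N  lex  "no"
[1,2] NP  lex  "quickly"
[2,3] (S\N)\NP  lex  "that"
[1,3] S\N  <  k=2
[0,3] S  <  k=1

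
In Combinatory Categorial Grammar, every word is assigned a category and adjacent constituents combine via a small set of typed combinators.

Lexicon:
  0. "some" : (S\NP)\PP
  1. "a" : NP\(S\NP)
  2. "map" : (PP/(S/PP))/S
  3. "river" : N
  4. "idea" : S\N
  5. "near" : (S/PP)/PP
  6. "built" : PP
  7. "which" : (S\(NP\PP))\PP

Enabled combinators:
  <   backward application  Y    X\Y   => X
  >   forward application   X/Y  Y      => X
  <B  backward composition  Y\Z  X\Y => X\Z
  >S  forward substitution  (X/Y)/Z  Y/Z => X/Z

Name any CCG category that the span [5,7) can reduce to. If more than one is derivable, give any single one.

S/PP

[0,8] S   <
  [0,2] NP\PP   <B
    [0,1] "some" : (S\NP)\PP
    [1,2] "a" : NP\(S\NP)
  [2,8] S\(NP\PP)   <
    [2,7] PP   >
      [2,5] PP/(S/PP)   >
        [2,3] "map" : (PP/(S/PP))/S
        [3,5] S   <
          [3,4] "river" : N
          [4,5] "idea" : S\N
      [5,7] S/PP   >
        [5,6] "near" : (S/PP)/PP
        [6,7] "built" : PP
    [7,8] "which" : (S\(NP\PP))\PP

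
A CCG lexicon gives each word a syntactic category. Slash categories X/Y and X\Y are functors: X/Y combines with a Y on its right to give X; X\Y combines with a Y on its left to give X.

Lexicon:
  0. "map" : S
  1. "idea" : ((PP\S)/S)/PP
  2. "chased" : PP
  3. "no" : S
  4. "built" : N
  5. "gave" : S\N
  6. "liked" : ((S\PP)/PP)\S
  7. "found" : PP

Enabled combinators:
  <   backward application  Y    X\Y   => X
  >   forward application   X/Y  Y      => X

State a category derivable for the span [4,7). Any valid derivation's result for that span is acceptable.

[0,8] S   <
  [0,4] PP   <
    [0,1] "map" : S
    [1,4] PP\S   >
      [1,3] (PP\S)/S   >
        [1,2] "idea" : ((PP\S)/S)/PP
        [2,3] "chased" : PP
      [3,4] "no" : S
  [4,8] S\PP   >
    [4,7] (S\PP)/PP   <
      [4,6] S   <
        [4,5] "built" : N
        [5,6] "gave" : S\N
      [6,7] "liked" : ((S\PP)/PP)\S
    [7,8] "found" : PP

(S\PP)/PP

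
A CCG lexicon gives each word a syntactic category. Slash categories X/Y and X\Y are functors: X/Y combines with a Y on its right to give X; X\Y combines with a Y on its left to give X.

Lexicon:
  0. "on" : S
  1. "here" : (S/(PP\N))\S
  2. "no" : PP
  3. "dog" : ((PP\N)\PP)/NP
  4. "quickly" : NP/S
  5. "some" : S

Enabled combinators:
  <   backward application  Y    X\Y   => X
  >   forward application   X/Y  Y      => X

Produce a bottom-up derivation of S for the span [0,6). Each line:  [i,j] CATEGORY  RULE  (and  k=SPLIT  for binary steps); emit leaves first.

[0,6] S   >
  [0,2] S/(PP\N)   <
    [0,1] "on" : S
    [1,2] "here" : (S/(PP\N))\S
  [2,6] PP\N   <
    [2,3] "no" : PP
    [3,6] (PP\N)\PP   >
      [3,4] "dog" : ((PP\N)\PP)/NP
      [4,6] NP   >
        [4,5] "quickly" : NP/S
        [5,6] "some" : S

[0,1] S  lex  "on"
[1,2] (S/(PP\N))\S  lex  "here"
[0,2] S/(PP\N)  <  k=1
[2,3] PP  lex  "no"
[3,4] ((PP\N)\PP)/NP  lex  "dog"
[4,5] NP/S  lex  "quickly"
[5,6] S  lex  "some"
[4,6] NP  >  k=5
[3,6] (PP\N)\PP  >  k=4
[2,6] PP\N  <  k=3
[0,6] S  >  k=2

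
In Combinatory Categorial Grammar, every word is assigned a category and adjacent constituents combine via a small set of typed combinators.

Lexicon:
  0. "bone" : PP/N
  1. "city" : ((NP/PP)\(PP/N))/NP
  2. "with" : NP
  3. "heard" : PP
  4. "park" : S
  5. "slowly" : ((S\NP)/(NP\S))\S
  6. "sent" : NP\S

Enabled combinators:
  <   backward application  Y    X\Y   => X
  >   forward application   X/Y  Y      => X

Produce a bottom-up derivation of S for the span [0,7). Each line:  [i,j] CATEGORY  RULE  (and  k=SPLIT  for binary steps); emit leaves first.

[0,1] PP/N  lex  "bone"
[1,2] ((NP/PP)\(PP/N))/NP  lex  "city"
[2,3] NP  lex  "with"
[1,3] (NP/PP)\(PP/N)  >  k=2
[0,3] NP/PP  <  k=1
[3,4] PP  lex  "heard"
[0,4] NP  >  k=3
[4,5] S  lex  "park"
[5,6] ((S\NP)/(NP\S))\S  lex  "slowly"
[4,6] (S\NP)/(NP\S)  <  k=5
[6,7] NP\S  lex  "sent"
[4,7] S\NP  >  k=6
[0,7] S  <  k=4

[0,7] S   <
  [0,4] NP   >
    [0,3] NP/PP   <
      [0,1] "bone" : PP/N
      [1,3] (NP/PP)\(PP/N)   >
        [1,2] "city" : ((NP/PP)\(PP/N))/NP
        [2,3] "with" : NP
    [3,4] "heard" : PP
  [4,7] S\NP   >
    [4,6] (S\NP)/(NP\S)   <
      [4,5] "park" : S
      [5,6] "slowly" : ((S\NP)/(NP\S))\S
    [6,7] "sent" : NP\S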